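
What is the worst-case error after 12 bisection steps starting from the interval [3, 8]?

Bisection error bound: |error| ≤ (b-a)/2^n
|error| ≤ (8 - 3)/2^12 = 5/2^12
|error| ≤ 0.0012207031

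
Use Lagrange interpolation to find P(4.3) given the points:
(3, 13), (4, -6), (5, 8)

Lagrange interpolation formula:
P(x) = Σ yᵢ × Lᵢ(x)
where Lᵢ(x) = Π_{j≠i} (x - xⱼ)/(xᵢ - xⱼ)

L_0(4.3) = (4.3 - 4)/(3 - 4) × (4.3 - 5)/(3 - 5) = -0.105000
L_1(4.3) = (4.3 - 3)/(4 - 3) × (4.3 - 5)/(4 - 5) = 0.910000
L_2(4.3) = (4.3 - 3)/(5 - 3) × (4.3 - 4)/(5 - 4) = 0.195000

P(4.3) = 13×L_0(4.3) + (-6)×L_1(4.3) + 8×L_2(4.3)
P(4.3) = -5.265000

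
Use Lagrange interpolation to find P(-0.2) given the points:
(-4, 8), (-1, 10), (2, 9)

Lagrange interpolation formula:
P(x) = Σ yᵢ × Lᵢ(x)
where Lᵢ(x) = Π_{j≠i} (x - xⱼ)/(xᵢ - xⱼ)

L_0(-0.2) = (-0.2 - (-1))/(-4 - (-1)) × (-0.2 - 2)/(-4 - 2) = -0.097778
L_1(-0.2) = (-0.2 - (-4))/(-1 - (-4)) × (-0.2 - 2)/(-1 - 2) = 0.928889
L_2(-0.2) = (-0.2 - (-4))/(2 - (-4)) × (-0.2 - (-1))/(2 - (-1)) = 0.168889

P(-0.2) = 8×L_0(-0.2) + 10×L_1(-0.2) + 9×L_2(-0.2)
P(-0.2) = 10.026667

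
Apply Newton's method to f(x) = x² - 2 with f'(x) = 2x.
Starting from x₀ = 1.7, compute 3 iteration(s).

f(x) = x² - 2
f'(x) = 2x
x₀ = 1.7

Newton-Raphson formula: x_{n+1} = x_n - f(x_n)/f'(x_n)

Iteration 1:
  f(1.700000) = 0.890000
  f'(1.700000) = 3.400000
  x_1 = 1.700000 - 0.890000/3.400000 = 1.438235
Iteration 2:
  f(1.438235) = 0.068521
  f'(1.438235) = 2.876471
  x_2 = 1.438235 - 0.068521/2.876471 = 1.414414
Iteration 3:
  f(1.414414) = 0.000567
  f'(1.414414) = 2.828828
  x_3 = 1.414414 - 0.000567/2.828828 = 1.414214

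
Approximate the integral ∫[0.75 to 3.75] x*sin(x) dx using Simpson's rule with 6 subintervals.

f(x) = x*sin(x)
a = 0.75, b = 3.75, n = 6
h = (b - a)/n = 0.500000

Simpson's rule: (h/3)[f(x₀) + 4f(x₁) + 2f(x₂) + ... + f(xₙ)]

x_0 = 0.7500, f(x_0) = 0.511229, coefficient = 1
x_1 = 1.2500, f(x_1) = 1.186231, coefficient = 4
x_2 = 1.7500, f(x_2) = 1.721975, coefficient = 2
x_3 = 2.2500, f(x_3) = 1.750665, coefficient = 4
x_4 = 2.7500, f(x_4) = 1.049568, coefficient = 2
x_5 = 3.2500, f(x_5) = -0.351634, coefficient = 4
x_6 = 3.7500, f(x_6) = -2.143355, coefficient = 1

I ≈ (0.500000/3) × 14.252006 = 2.375334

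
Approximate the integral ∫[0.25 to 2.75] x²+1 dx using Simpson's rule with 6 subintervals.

f(x) = x²+1
a = 0.25, b = 2.75, n = 6
h = (b - a)/n = 0.416667

Simpson's rule: (h/3)[f(x₀) + 4f(x₁) + 2f(x₂) + ... + f(xₙ)]

x_0 = 0.2500, f(x_0) = 1.062500, coefficient = 1
x_1 = 0.6667, f(x_1) = 1.444444, coefficient = 4
x_2 = 1.0833, f(x_2) = 2.173611, coefficient = 2
x_3 = 1.5000, f(x_3) = 3.250000, coefficient = 4
x_4 = 1.9167, f(x_4) = 4.673611, coefficient = 2
x_5 = 2.3333, f(x_5) = 6.444444, coefficient = 4
x_6 = 2.7500, f(x_6) = 8.562500, coefficient = 1

I ≈ (0.416667/3) × 67.875000 = 9.427083
Exact value: 9.427083
Error: 0.000000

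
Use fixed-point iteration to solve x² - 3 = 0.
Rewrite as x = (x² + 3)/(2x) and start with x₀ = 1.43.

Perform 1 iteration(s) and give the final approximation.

Equation: x² - 3 = 0
Fixed-point form: x = (x² + 3)/(2x)
x₀ = 1.43

x_1 = g(1.430000) = 1.763951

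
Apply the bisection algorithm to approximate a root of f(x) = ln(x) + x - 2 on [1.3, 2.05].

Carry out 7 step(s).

f(x) = ln(x) + x - 2
Initial interval: [1.3, 2.05]

Iteration 1:
  c_1 = (1.300000 + 2.050000)/2 = 1.675000
  f(c_1) = f(1.675000) = 0.190813
  f(a) × f(c) < 0, new interval: [1.300000, 1.675000]
Iteration 2:
  c_2 = (1.300000 + 1.675000)/2 = 1.487500
  f(c_2) = f(1.487500) = -0.115403
  f(a) × f(c) ≥ 0, new interval: [1.487500, 1.675000]
Iteration 3:
  c_3 = (1.487500 + 1.675000)/2 = 1.581250
  f(c_3) = f(1.581250) = 0.039466
  f(a) × f(c) < 0, new interval: [1.487500, 1.581250]
Iteration 4:
  c_4 = (1.487500 + 1.581250)/2 = 1.534375
  f(c_4) = f(1.534375) = -0.037502
  f(a) × f(c) ≥ 0, new interval: [1.534375, 1.581250]
Iteration 5:
  c_5 = (1.534375 + 1.581250)/2 = 1.557812
  f(c_5) = f(1.557812) = 0.001095
  f(a) × f(c) < 0, new interval: [1.534375, 1.557812]
Iteration 6:
  c_6 = (1.534375 + 1.557812)/2 = 1.546094
  f(c_6) = f(1.546094) = -0.018175
  f(a) × f(c) ≥ 0, new interval: [1.546094, 1.557812]
Iteration 7:
  c_7 = (1.546094 + 1.557812)/2 = 1.551953
  f(c_7) = f(1.551953) = -0.008533
  f(a) × f(c) ≥ 0, new interval: [1.551953, 1.557812]

After 7 iteration(s), the approximation is c_7 = 1.551953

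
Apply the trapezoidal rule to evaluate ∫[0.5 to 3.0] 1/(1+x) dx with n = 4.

f(x) = 1/(1+x)
a = 0.5, b = 3.0, n = 4
h = (b - a)/n = 0.625000

Trapezoidal rule: (h/2)[f(x₀) + 2f(x₁) + 2f(x₂) + ... + f(xₙ)]

x_0 = 0.5000, f(x_0) = 0.666667, coefficient = 1
x_1 = 1.1250, f(x_1) = 0.470588, coefficient = 2
x_2 = 1.7500, f(x_2) = 0.363636, coefficient = 2
x_3 = 2.3750, f(x_3) = 0.296296, coefficient = 2
x_4 = 3.0000, f(x_4) = 0.250000, coefficient = 1

I ≈ (0.625000/2) × 3.177708 = 0.993034
Exact value: 0.980829
Error: 0.012205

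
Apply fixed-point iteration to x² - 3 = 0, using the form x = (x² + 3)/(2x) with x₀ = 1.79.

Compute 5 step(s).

Equation: x² - 3 = 0
Fixed-point form: x = (x² + 3)/(2x)
x₀ = 1.79

x_1 = g(1.790000) = 1.732989
x_2 = g(1.732989) = 1.732051
x_3 = g(1.732051) = 1.732051
x_4 = g(1.732051) = 1.732051
x_5 = g(1.732051) = 1.732051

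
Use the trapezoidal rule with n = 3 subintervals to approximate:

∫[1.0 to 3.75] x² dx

f(x) = x²
a = 1.0, b = 3.75, n = 3
h = (b - a)/n = 0.916667

Trapezoidal rule: (h/2)[f(x₀) + 2f(x₁) + 2f(x₂) + ... + f(xₙ)]

x_0 = 1.0000, f(x_0) = 1.000000, coefficient = 1
x_1 = 1.9167, f(x_1) = 3.673611, coefficient = 2
x_2 = 2.8333, f(x_2) = 8.027778, coefficient = 2
x_3 = 3.7500, f(x_3) = 14.062500, coefficient = 1

I ≈ (0.916667/2) × 38.465278 = 17.629919
Exact value: 17.244792
Error: 0.385127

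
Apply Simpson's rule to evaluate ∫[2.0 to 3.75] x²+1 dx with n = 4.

f(x) = x²+1
a = 2.0, b = 3.75, n = 4
h = (b - a)/n = 0.437500

Simpson's rule: (h/3)[f(x₀) + 4f(x₁) + 2f(x₂) + ... + f(xₙ)]

x_0 = 2.0000, f(x_0) = 5.000000, coefficient = 1
x_1 = 2.4375, f(x_1) = 6.941406, coefficient = 4
x_2 = 2.8750, f(x_2) = 9.265625, coefficient = 2
x_3 = 3.3125, f(x_3) = 11.972656, coefficient = 4
x_4 = 3.7500, f(x_4) = 15.062500, coefficient = 1

I ≈ (0.437500/3) × 114.250000 = 16.661458
Exact value: 16.661458
Error: 0.000000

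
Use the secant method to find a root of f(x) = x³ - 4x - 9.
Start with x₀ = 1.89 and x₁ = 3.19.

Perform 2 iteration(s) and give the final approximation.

f(x) = x³ - 4x - 9
x₀ = 1.89, x₁ = 3.19

Secant formula: x_{n+1} = x_n - f(x_n)(x_n - x_{n-1})/(f(x_n) - f(x_{n-1}))

Iteration 1:
  f(1.890000) = -9.808731
  f(3.190000) = 10.701759
  x_2 = 3.190000 - 10.701759×(3.190000 - 1.890000)/(10.701759 - (-9.808731))
       = 2.511699
Iteration 2:
  f(3.190000) = 10.701759
  f(2.511699) = -3.201412
  x_3 = 2.511699 - (-3.201412)×(2.511699 - 3.190000)/(-3.201412 - 10.701759)
       = 2.667888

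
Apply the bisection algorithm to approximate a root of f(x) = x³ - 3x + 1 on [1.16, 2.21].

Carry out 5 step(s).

f(x) = x³ - 3x + 1
Initial interval: [1.16, 2.21]

Iteration 1:
  c_1 = (1.160000 + 2.210000)/2 = 1.685000
  f(c_1) = f(1.685000) = 0.729094
  f(a) × f(c) < 0, new interval: [1.160000, 1.685000]
Iteration 2:
  c_2 = (1.160000 + 1.685000)/2 = 1.422500
  f(c_2) = f(1.422500) = -0.389062
  f(a) × f(c) ≥ 0, new interval: [1.422500, 1.685000]
Iteration 3:
  c_3 = (1.422500 + 1.685000)/2 = 1.553750
  f(c_3) = f(1.553750) = 0.089719
  f(a) × f(c) < 0, new interval: [1.422500, 1.553750]
Iteration 4:
  c_4 = (1.422500 + 1.553750)/2 = 1.488125
  f(c_4) = f(1.488125) = -0.168898
  f(a) × f(c) ≥ 0, new interval: [1.488125, 1.553750]
Iteration 5:
  c_5 = (1.488125 + 1.553750)/2 = 1.520938
  f(c_5) = f(1.520938) = -0.044502
  f(a) × f(c) ≥ 0, new interval: [1.520938, 1.553750]

After 5 iteration(s), the approximation is c_5 = 1.520938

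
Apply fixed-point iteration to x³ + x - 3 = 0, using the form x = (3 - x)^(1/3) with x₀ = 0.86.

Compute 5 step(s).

Equation: x³ + x - 3 = 0
Fixed-point form: x = (3 - x)^(1/3)
x₀ = 0.86

x_1 = g(0.860000) = 1.288659
x_2 = g(1.288659) = 1.196131
x_3 = g(1.196131) = 1.217311
x_4 = g(1.217311) = 1.212528
x_5 = g(1.212528) = 1.213612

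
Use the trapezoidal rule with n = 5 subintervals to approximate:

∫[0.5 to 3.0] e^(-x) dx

f(x) = e^(-x)
a = 0.5, b = 3.0, n = 5
h = (b - a)/n = 0.500000

Trapezoidal rule: (h/2)[f(x₀) + 2f(x₁) + 2f(x₂) + ... + f(xₙ)]

x_0 = 0.5000, f(x_0) = 0.606531, coefficient = 1
x_1 = 1.0000, f(x_1) = 0.367879, coefficient = 2
x_2 = 1.5000, f(x_2) = 0.223130, coefficient = 2
x_3 = 2.0000, f(x_3) = 0.135335, coefficient = 2
x_4 = 2.5000, f(x_4) = 0.082085, coefficient = 2
x_5 = 3.0000, f(x_5) = 0.049787, coefficient = 1

I ≈ (0.500000/2) × 2.273177 = 0.568294
Exact value: 0.556744
Error: 0.011551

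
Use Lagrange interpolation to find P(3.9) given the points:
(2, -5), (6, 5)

Lagrange interpolation formula:
P(x) = Σ yᵢ × Lᵢ(x)
where Lᵢ(x) = Π_{j≠i} (x - xⱼ)/(xᵢ - xⱼ)

L_0(3.9) = (3.9 - 6)/(2 - 6) = 0.525000
L_1(3.9) = (3.9 - 2)/(6 - 2) = 0.475000

P(3.9) = (-5)×L_0(3.9) + 5×L_1(3.9)
P(3.9) = -0.250000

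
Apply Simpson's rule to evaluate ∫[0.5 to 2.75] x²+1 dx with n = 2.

f(x) = x²+1
a = 0.5, b = 2.75, n = 2
h = (b - a)/n = 1.125000

Simpson's rule: (h/3)[f(x₀) + 4f(x₁) + 2f(x₂) + ... + f(xₙ)]

x_0 = 0.5000, f(x_0) = 1.250000, coefficient = 1
x_1 = 1.6250, f(x_1) = 3.640625, coefficient = 4
x_2 = 2.7500, f(x_2) = 8.562500, coefficient = 1

I ≈ (1.125000/3) × 24.375000 = 9.140625
Exact value: 9.140625
Error: 0.000000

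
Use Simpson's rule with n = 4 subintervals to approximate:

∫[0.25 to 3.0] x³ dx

f(x) = x³
a = 0.25, b = 3.0, n = 4
h = (b - a)/n = 0.687500

Simpson's rule: (h/3)[f(x₀) + 4f(x₁) + 2f(x₂) + ... + f(xₙ)]

x_0 = 0.2500, f(x_0) = 0.015625, coefficient = 1
x_1 = 0.9375, f(x_1) = 0.823975, coefficient = 4
x_2 = 1.6250, f(x_2) = 4.291016, coefficient = 2
x_3 = 2.3125, f(x_3) = 12.366455, coefficient = 4
x_4 = 3.0000, f(x_4) = 27.000000, coefficient = 1

I ≈ (0.687500/3) × 88.359375 = 20.249023
Exact value: 20.249023
Error: 0.000000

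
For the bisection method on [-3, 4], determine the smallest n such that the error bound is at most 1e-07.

We need (b-a)/2^n ≤ 1e-07
(4 - (-3))/2^n ≤ 1e-07
7/2^n ≤ 1e-07
2^n ≥ 70000000
n ≥ log₂(70000000) = 26.06
n ≥ 27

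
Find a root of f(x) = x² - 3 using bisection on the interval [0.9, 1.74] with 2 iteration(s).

f(x) = x² - 3
Initial interval: [0.9, 1.74]

Iteration 1:
  c_1 = (0.900000 + 1.740000)/2 = 1.320000
  f(c_1) = f(1.320000) = -1.257600
  f(a) × f(c) ≥ 0, new interval: [1.320000, 1.740000]
Iteration 2:
  c_2 = (1.320000 + 1.740000)/2 = 1.530000
  f(c_2) = f(1.530000) = -0.659100
  f(a) × f(c) ≥ 0, new interval: [1.530000, 1.740000]

After 2 iteration(s), the approximation is c_2 = 1.530000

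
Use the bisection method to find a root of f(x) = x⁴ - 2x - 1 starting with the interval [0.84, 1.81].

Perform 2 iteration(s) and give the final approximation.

f(x) = x⁴ - 2x - 1
Initial interval: [0.84, 1.81]

Iteration 1:
  c_1 = (0.840000 + 1.810000)/2 = 1.325000
  f(c_1) = f(1.325000) = -0.567781
  f(a) × f(c) ≥ 0, new interval: [1.325000, 1.810000]
Iteration 2:
  c_2 = (1.325000 + 1.810000)/2 = 1.567500
  f(c_2) = f(1.567500) = 1.902125
  f(a) × f(c) < 0, new interval: [1.325000, 1.567500]

After 2 iteration(s), the approximation is c_2 = 1.567500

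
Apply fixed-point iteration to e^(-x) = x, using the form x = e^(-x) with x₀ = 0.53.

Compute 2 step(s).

Equation: e^(-x) = x
Fixed-point form: x = e^(-x)
x₀ = 0.53

x_1 = g(0.530000) = 0.588605
x_2 = g(0.588605) = 0.555101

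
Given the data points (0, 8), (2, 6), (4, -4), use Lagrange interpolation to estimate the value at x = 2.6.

Lagrange interpolation formula:
P(x) = Σ yᵢ × Lᵢ(x)
where Lᵢ(x) = Π_{j≠i} (x - xⱼ)/(xᵢ - xⱼ)

L_0(2.6) = (2.6 - 2)/(0 - 2) × (2.6 - 4)/(0 - 4) = -0.105000
L_1(2.6) = (2.6 - 0)/(2 - 0) × (2.6 - 4)/(2 - 4) = 0.910000
L_2(2.6) = (2.6 - 0)/(4 - 0) × (2.6 - 2)/(4 - 2) = 0.195000

P(2.6) = 8×L_0(2.6) + 6×L_1(2.6) + (-4)×L_2(2.6)
P(2.6) = 3.840000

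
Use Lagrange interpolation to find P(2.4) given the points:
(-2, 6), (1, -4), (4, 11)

Lagrange interpolation formula:
P(x) = Σ yᵢ × Lᵢ(x)
where Lᵢ(x) = Π_{j≠i} (x - xⱼ)/(xᵢ - xⱼ)

L_0(2.4) = (2.4 - 1)/(-2 - 1) × (2.4 - 4)/(-2 - 4) = -0.124444
L_1(2.4) = (2.4 - (-2))/(1 - (-2)) × (2.4 - 4)/(1 - 4) = 0.782222
L_2(2.4) = (2.4 - (-2))/(4 - (-2)) × (2.4 - 1)/(4 - 1) = 0.342222

P(2.4) = 6×L_0(2.4) + (-4)×L_1(2.4) + 11×L_2(2.4)
P(2.4) = -0.111111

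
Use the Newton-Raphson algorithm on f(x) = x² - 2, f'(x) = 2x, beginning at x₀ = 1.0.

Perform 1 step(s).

f(x) = x² - 2
f'(x) = 2x
x₀ = 1.0

Newton-Raphson formula: x_{n+1} = x_n - f(x_n)/f'(x_n)

Iteration 1:
  f(1.000000) = -1.000000
  f'(1.000000) = 2.000000
  x_1 = 1.000000 - (-1.000000)/2.000000 = 1.500000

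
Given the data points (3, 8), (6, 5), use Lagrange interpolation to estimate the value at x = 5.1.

Lagrange interpolation formula:
P(x) = Σ yᵢ × Lᵢ(x)
where Lᵢ(x) = Π_{j≠i} (x - xⱼ)/(xᵢ - xⱼ)

L_0(5.1) = (5.1 - 6)/(3 - 6) = 0.300000
L_1(5.1) = (5.1 - 3)/(6 - 3) = 0.700000

P(5.1) = 8×L_0(5.1) + 5×L_1(5.1)
P(5.1) = 5.900000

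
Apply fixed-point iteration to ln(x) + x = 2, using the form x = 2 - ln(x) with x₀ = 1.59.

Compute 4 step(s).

Equation: ln(x) + x = 2
Fixed-point form: x = 2 - ln(x)
x₀ = 1.59

x_1 = g(1.590000) = 1.536266
x_2 = g(1.536266) = 1.570645
x_3 = g(1.570645) = 1.548514
x_4 = g(1.548514) = 1.562705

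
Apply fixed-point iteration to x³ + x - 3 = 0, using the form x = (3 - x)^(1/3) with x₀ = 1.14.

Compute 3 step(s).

Equation: x³ + x - 3 = 0
Fixed-point form: x = (3 - x)^(1/3)
x₀ = 1.14

x_1 = g(1.140000) = 1.229809
x_2 = g(1.229809) = 1.209688
x_3 = g(1.209688) = 1.214254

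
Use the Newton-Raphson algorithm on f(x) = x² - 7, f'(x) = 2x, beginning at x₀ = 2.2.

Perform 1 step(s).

f(x) = x² - 7
f'(x) = 2x
x₀ = 2.2

Newton-Raphson formula: x_{n+1} = x_n - f(x_n)/f'(x_n)

Iteration 1:
  f(2.200000) = -2.160000
  f'(2.200000) = 4.400000
  x_1 = 2.200000 - (-2.160000)/4.400000 = 2.690909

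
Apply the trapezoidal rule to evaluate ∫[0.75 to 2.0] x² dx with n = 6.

f(x) = x²
a = 0.75, b = 2.0, n = 6
h = (b - a)/n = 0.208333

Trapezoidal rule: (h/2)[f(x₀) + 2f(x₁) + 2f(x₂) + ... + f(xₙ)]

x_0 = 0.7500, f(x_0) = 0.562500, coefficient = 1
x_1 = 0.9583, f(x_1) = 0.918403, coefficient = 2
x_2 = 1.1667, f(x_2) = 1.361111, coefficient = 2
x_3 = 1.3750, f(x_3) = 1.890625, coefficient = 2
x_4 = 1.5833, f(x_4) = 2.506944, coefficient = 2
x_5 = 1.7917, f(x_5) = 3.210069, coefficient = 2
x_6 = 2.0000, f(x_6) = 4.000000, coefficient = 1

I ≈ (0.208333/2) × 24.336806 = 2.535084
Exact value: 2.526042
Error: 0.009042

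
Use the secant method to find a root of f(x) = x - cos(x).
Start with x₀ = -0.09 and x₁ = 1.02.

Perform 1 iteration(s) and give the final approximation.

f(x) = x - cos(x)
x₀ = -0.09, x₁ = 1.02

Secant formula: x_{n+1} = x_n - f(x_n)(x_n - x_{n-1})/(f(x_n) - f(x_{n-1}))

Iteration 1:
  f(-0.090000) = -1.085953
  f(1.020000) = 0.496634
  x_2 = 1.020000 - 0.496634×(1.020000 - (-0.090000))/(0.496634 - (-1.085953))
       = 0.671669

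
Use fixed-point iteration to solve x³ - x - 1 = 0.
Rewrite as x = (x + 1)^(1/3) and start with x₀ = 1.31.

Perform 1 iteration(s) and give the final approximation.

Equation: x³ - x - 1 = 0
Fixed-point form: x = (x + 1)^(1/3)
x₀ = 1.31

x_1 = g(1.310000) = 1.321916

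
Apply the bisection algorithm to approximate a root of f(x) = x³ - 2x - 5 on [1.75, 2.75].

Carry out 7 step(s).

f(x) = x³ - 2x - 5
Initial interval: [1.75, 2.75]

Iteration 1:
  c_1 = (1.750000 + 2.750000)/2 = 2.250000
  f(c_1) = f(2.250000) = 1.890625
  f(a) × f(c) < 0, new interval: [1.750000, 2.250000]
Iteration 2:
  c_2 = (1.750000 + 2.250000)/2 = 2.000000
  f(c_2) = f(2.000000) = -1.000000
  f(a) × f(c) ≥ 0, new interval: [2.000000, 2.250000]
Iteration 3:
  c_3 = (2.000000 + 2.250000)/2 = 2.125000
  f(c_3) = f(2.125000) = 0.345703
  f(a) × f(c) < 0, new interval: [2.000000, 2.125000]
Iteration 4:
  c_4 = (2.000000 + 2.125000)/2 = 2.062500
  f(c_4) = f(2.062500) = -0.351318
  f(a) × f(c) ≥ 0, new interval: [2.062500, 2.125000]
Iteration 5:
  c_5 = (2.062500 + 2.125000)/2 = 2.093750
  f(c_5) = f(2.093750) = -0.008942
  f(a) × f(c) ≥ 0, new interval: [2.093750, 2.125000]
Iteration 6:
  c_6 = (2.093750 + 2.125000)/2 = 2.109375
  f(c_6) = f(2.109375) = 0.166836
  f(a) × f(c) < 0, new interval: [2.093750, 2.109375]
Iteration 7:
  c_7 = (2.093750 + 2.109375)/2 = 2.101562
  f(c_7) = f(2.101562) = 0.078562
  f(a) × f(c) < 0, new interval: [2.093750, 2.101562]

After 7 iteration(s), the approximation is c_7 = 2.101562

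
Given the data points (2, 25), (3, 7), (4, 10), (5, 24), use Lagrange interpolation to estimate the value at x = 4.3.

Lagrange interpolation formula:
P(x) = Σ yᵢ × Lᵢ(x)
where Lᵢ(x) = Π_{j≠i} (x - xⱼ)/(xᵢ - xⱼ)

L_0(4.3) = (4.3 - 3)/(2 - 3) × (4.3 - 4)/(2 - 4) × (4.3 - 5)/(2 - 5) = 0.045500
L_1(4.3) = (4.3 - 2)/(3 - 2) × (4.3 - 4)/(3 - 4) × (4.3 - 5)/(3 - 5) = -0.241500
L_2(4.3) = (4.3 - 2)/(4 - 2) × (4.3 - 3)/(4 - 3) × (4.3 - 5)/(4 - 5) = 1.046500
L_3(4.3) = (4.3 - 2)/(5 - 2) × (4.3 - 3)/(5 - 3) × (4.3 - 4)/(5 - 4) = 0.149500

P(4.3) = 25×L_0(4.3) + 7×L_1(4.3) + 10×L_2(4.3) + 24×L_3(4.3)
P(4.3) = 13.500000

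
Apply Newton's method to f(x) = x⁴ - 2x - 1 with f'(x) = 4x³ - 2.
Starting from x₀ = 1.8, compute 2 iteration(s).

f(x) = x⁴ - 2x - 1
f'(x) = 4x³ - 2
x₀ = 1.8

Newton-Raphson formula: x_{n+1} = x_n - f(x_n)/f'(x_n)

Iteration 1:
  f(1.800000) = 5.897600
  f'(1.800000) = 21.328000
  x_1 = 1.800000 - 5.897600/21.328000 = 1.523481
Iteration 2:
  f(1.523481) = 1.340051
  f'(1.523481) = 12.143960
  x_2 = 1.523481 - 1.340051/12.143960 = 1.413134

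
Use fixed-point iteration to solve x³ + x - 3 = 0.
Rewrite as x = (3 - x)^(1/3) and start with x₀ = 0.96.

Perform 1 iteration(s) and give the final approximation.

Equation: x³ + x - 3 = 0
Fixed-point form: x = (3 - x)^(1/3)
x₀ = 0.96

x_1 = g(0.960000) = 1.268265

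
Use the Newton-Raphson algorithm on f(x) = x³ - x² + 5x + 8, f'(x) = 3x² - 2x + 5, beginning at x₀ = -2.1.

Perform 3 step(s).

f(x) = x³ - x² + 5x + 8
f'(x) = 3x² - 2x + 5
x₀ = -2.1

Newton-Raphson formula: x_{n+1} = x_n - f(x_n)/f'(x_n)

Iteration 1:
  f(-2.100000) = -16.171000
  f'(-2.100000) = 22.430000
  x_1 = -2.100000 - (-16.171000)/22.430000 = -1.379046
Iteration 2:
  f(-1.379046) = -3.419622
  f'(-1.379046) = 13.463395
  x_2 = -1.379046 - (-3.419622)/13.463395 = -1.125052
Iteration 3:
  f(-1.125052) = -0.315026
  f'(-1.125052) = 11.047329
  x_3 = -1.125052 - (-0.315026)/11.047329 = -1.096536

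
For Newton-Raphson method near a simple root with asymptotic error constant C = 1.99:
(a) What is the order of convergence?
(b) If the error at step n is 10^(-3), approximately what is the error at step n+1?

(a) Newton-Raphson has quadratic (order 2) convergence near simple roots.
    This means |e_{n+1}| ≈ C|e_n|².

(b) With |e_n| = 10^(-3) and C = 1.99:
    |e_{n+1}| ≈ 1.99 × (10^(-3))² = 1.99 × 10^(-6)

(a) 2 (quadratic); (b) |e_{n+1}| ≈ 1.990e-06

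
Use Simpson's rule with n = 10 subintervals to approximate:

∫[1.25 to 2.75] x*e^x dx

f(x) = x*e^x
a = 1.25, b = 2.75, n = 10
h = (b - a)/n = 0.150000

Simpson's rule: (h/3)[f(x₀) + 4f(x₁) + 2f(x₂) + ... + f(xₙ)]

x_0 = 1.2500, f(x_0) = 4.362929, coefficient = 1
x_1 = 1.4000, f(x_1) = 5.677280, coefficient = 4
x_2 = 1.5500, f(x_2) = 7.302779, coefficient = 2
x_3 = 1.7000, f(x_3) = 9.305711, coefficient = 4
x_4 = 1.8500, f(x_4) = 11.765666, coefficient = 2
x_5 = 2.0000, f(x_5) = 14.778112, coefficient = 4
x_6 = 2.1500, f(x_6) = 18.457446, coefficient = 2
x_7 = 2.3000, f(x_7) = 22.940620, coefficient = 4
x_8 = 2.4500, f(x_8) = 28.391449, coefficient = 2
x_9 = 2.6000, f(x_9) = 35.005719, coefficient = 4
x_10 = 2.7500, f(x_10) = 43.017238, coefficient = 1

I ≈ (0.150000/3) × 530.044611 = 26.502231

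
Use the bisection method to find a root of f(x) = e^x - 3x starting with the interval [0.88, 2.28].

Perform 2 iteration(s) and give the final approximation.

f(x) = e^x - 3x
Initial interval: [0.88, 2.28]

Iteration 1:
  c_1 = (0.880000 + 2.280000)/2 = 1.580000
  f(c_1) = f(1.580000) = 0.114956
  f(a) × f(c) < 0, new interval: [0.880000, 1.580000]
Iteration 2:
  c_2 = (0.880000 + 1.580000)/2 = 1.230000
  f(c_2) = f(1.230000) = -0.268770
  f(a) × f(c) ≥ 0, new interval: [1.230000, 1.580000]

After 2 iteration(s), the approximation is c_2 = 1.230000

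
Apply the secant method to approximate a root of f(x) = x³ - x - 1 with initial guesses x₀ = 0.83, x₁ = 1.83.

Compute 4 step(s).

f(x) = x³ - x - 1
x₀ = 0.83, x₁ = 1.83

Secant formula: x_{n+1} = x_n - f(x_n)(x_n - x_{n-1})/(f(x_n) - f(x_{n-1}))

Iteration 1:
  f(0.830000) = -1.258213
  f(1.830000) = 3.298487
  x_2 = 1.830000 - 3.298487×(1.830000 - 0.830000)/(3.298487 - (-1.258213))
       = 1.106124
Iteration 2:
  f(1.830000) = 3.298487
  f(1.106124) = -0.752771
  x_3 = 1.106124 - (-0.752771)×(1.106124 - 1.830000)/(-0.752771 - 3.298487)
       = 1.240628
Iteration 3:
  f(1.106124) = -0.752771
  f(1.240628) = -0.331105
  x_4 = 1.240628 - (-0.331105)×(1.240628 - 1.106124)/(-0.331105 - (-0.752771))
       = 1.346245
Iteration 4:
  f(1.240628) = -0.331105
  f(1.346245) = 0.093658
  x_5 = 1.346245 - 0.093658×(1.346245 - 1.240628)/(0.093658 - (-0.331105))
       = 1.322957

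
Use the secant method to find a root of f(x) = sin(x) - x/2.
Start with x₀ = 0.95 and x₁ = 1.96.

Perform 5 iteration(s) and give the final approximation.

f(x) = sin(x) - x/2
x₀ = 0.95, x₁ = 1.96

Secant formula: x_{n+1} = x_n - f(x_n)(x_n - x_{n-1})/(f(x_n) - f(x_{n-1}))

Iteration 1:
  f(0.950000) = 0.338416
  f(1.960000) = -0.054788
  x_2 = 1.960000 - (-0.054788)×(1.960000 - 0.950000)/(-0.054788 - 0.338416)
       = 1.819268
Iteration 2:
  f(1.960000) = -0.054788
  f(1.819268) = 0.059655
  x_3 = 1.819268 - 0.059655×(1.819268 - 1.960000)/(0.059655 - (-0.054788))
       = 1.892626
Iteration 3:
  f(1.819268) = 0.059655
  f(1.892626) = 0.002345
  x_4 = 1.892626 - 0.002345×(1.892626 - 1.819268)/(0.002345 - 0.059655)
       = 1.895628
Iteration 4:
  f(1.892626) = 0.002345
  f(1.895628) = -0.000110
  x_5 = 1.895628 - (-0.000110)×(1.895628 - 1.892626)/(-0.000110 - 0.002345)
       = 1.895494
Iteration 5:
  f(1.895628) = -0.000110
  f(1.895494) = 0.000000
  x_6 = 1.895494 - 0.000000×(1.895494 - 1.895628)/(0.000000 - (-0.000110))
       = 1.895494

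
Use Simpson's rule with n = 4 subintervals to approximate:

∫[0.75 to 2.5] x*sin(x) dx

f(x) = x*sin(x)
a = 0.75, b = 2.5, n = 4
h = (b - a)/n = 0.437500

Simpson's rule: (h/3)[f(x₀) + 4f(x₁) + 2f(x₂) + ... + f(xₙ)]

x_0 = 0.7500, f(x_0) = 0.511229, coefficient = 1
x_1 = 1.1875, f(x_1) = 1.101331, coefficient = 4
x_2 = 1.6250, f(x_2) = 1.622613, coefficient = 2
x_3 = 2.0625, f(x_3) = 1.818155, coefficient = 4
x_4 = 2.5000, f(x_4) = 1.496180, coefficient = 1

I ≈ (0.437500/3) × 16.930582 = 2.469043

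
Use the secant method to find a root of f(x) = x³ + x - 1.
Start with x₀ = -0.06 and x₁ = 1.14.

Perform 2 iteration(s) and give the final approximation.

f(x) = x³ + x - 1
x₀ = -0.06, x₁ = 1.14

Secant formula: x_{n+1} = x_n - f(x_n)(x_n - x_{n-1})/(f(x_n) - f(x_{n-1}))

Iteration 1:
  f(-0.060000) = -1.060216
  f(1.140000) = 1.621544
  x_2 = 1.140000 - 1.621544×(1.140000 - (-0.060000))/(1.621544 - (-1.060216))
       = 0.414412
Iteration 2:
  f(1.140000) = 1.621544
  f(0.414412) = -0.514418
  x_3 = 0.414412 - (-0.514418)×(0.414412 - 1.140000)/(-0.514418 - 1.621544)
       = 0.589160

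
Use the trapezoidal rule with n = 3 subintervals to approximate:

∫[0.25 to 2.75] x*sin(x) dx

f(x) = x*sin(x)
a = 0.25, b = 2.75, n = 3
h = (b - a)/n = 0.833333

Trapezoidal rule: (h/2)[f(x₀) + 2f(x₁) + 2f(x₂) + ... + f(xₙ)]

x_0 = 0.2500, f(x_0) = 0.061851, coefficient = 1
x_1 = 1.0833, f(x_1) = 0.957151, coefficient = 2
x_2 = 1.9167, f(x_2) = 1.803163, coefficient = 2
x_3 = 2.7500, f(x_3) = 1.049568, coefficient = 1

I ≈ (0.833333/2) × 6.632047 = 2.763353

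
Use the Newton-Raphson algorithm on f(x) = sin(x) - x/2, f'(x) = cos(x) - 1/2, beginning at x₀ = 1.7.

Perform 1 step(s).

f(x) = sin(x) - x/2
f'(x) = cos(x) - 1/2
x₀ = 1.7

Newton-Raphson formula: x_{n+1} = x_n - f(x_n)/f'(x_n)

Iteration 1:
  f(1.700000) = 0.141665
  f'(1.700000) = -0.628844
  x_1 = 1.700000 - 0.141665/(-0.628844) = 1.925278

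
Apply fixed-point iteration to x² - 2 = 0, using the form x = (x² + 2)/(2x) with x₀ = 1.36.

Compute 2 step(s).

Equation: x² - 2 = 0
Fixed-point form: x = (x² + 2)/(2x)
x₀ = 1.36

x_1 = g(1.360000) = 1.415294
x_2 = g(1.415294) = 1.414214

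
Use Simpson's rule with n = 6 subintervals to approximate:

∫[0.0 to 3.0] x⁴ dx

f(x) = x⁴
a = 0.0, b = 3.0, n = 6
h = (b - a)/n = 0.500000

Simpson's rule: (h/3)[f(x₀) + 4f(x₁) + 2f(x₂) + ... + f(xₙ)]

x_0 = 0.0000, f(x_0) = 0.000000, coefficient = 1
x_1 = 0.5000, f(x_1) = 0.062500, coefficient = 4
x_2 = 1.0000, f(x_2) = 1.000000, coefficient = 2
x_3 = 1.5000, f(x_3) = 5.062500, coefficient = 4
x_4 = 2.0000, f(x_4) = 16.000000, coefficient = 2
x_5 = 2.5000, f(x_5) = 39.062500, coefficient = 4
x_6 = 3.0000, f(x_6) = 81.000000, coefficient = 1

I ≈ (0.500000/3) × 291.750000 = 48.625000
Exact value: 48.600000
Error: 0.025000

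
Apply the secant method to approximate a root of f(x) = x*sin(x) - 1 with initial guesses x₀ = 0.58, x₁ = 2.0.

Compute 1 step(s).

f(x) = x*sin(x) - 1
x₀ = 0.58, x₁ = 2.0

Secant formula: x_{n+1} = x_n - f(x_n)(x_n - x_{n-1})/(f(x_n) - f(x_{n-1}))

Iteration 1:
  f(0.580000) = -0.682146
  f(2.000000) = 0.818595
  x_2 = 2.000000 - 0.818595×(2.000000 - 0.580000)/(0.818595 - (-0.682146))
       = 1.225446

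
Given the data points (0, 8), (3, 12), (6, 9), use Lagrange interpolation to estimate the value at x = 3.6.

Lagrange interpolation formula:
P(x) = Σ yᵢ × Lᵢ(x)
where Lᵢ(x) = Π_{j≠i} (x - xⱼ)/(xᵢ - xⱼ)

L_0(3.6) = (3.6 - 3)/(0 - 3) × (3.6 - 6)/(0 - 6) = -0.080000
L_1(3.6) = (3.6 - 0)/(3 - 0) × (3.6 - 6)/(3 - 6) = 0.960000
L_2(3.6) = (3.6 - 0)/(6 - 0) × (3.6 - 3)/(6 - 3) = 0.120000

P(3.6) = 8×L_0(3.6) + 12×L_1(3.6) + 9×L_2(3.6)
P(3.6) = 11.960000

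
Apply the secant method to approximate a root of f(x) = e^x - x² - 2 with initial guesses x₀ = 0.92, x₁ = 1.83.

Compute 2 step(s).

f(x) = e^x - x² - 2
x₀ = 0.92, x₁ = 1.83

Secant formula: x_{n+1} = x_n - f(x_n)(x_n - x_{n-1})/(f(x_n) - f(x_{n-1}))

Iteration 1:
  f(0.920000) = -0.337110
  f(1.830000) = 0.884987
  x_2 = 1.830000 - 0.884987×(1.830000 - 0.920000)/(0.884987 - (-0.337110))
       = 1.171019
Iteration 2:
  f(1.830000) = 0.884987
  f(1.171019) = -0.146008
  x_3 = 1.171019 - (-0.146008)×(1.171019 - 1.830000)/(-0.146008 - 0.884987)
       = 1.264343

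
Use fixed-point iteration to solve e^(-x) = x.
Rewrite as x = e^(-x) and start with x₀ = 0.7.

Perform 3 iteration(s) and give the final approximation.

Equation: e^(-x) = x
Fixed-point form: x = e^(-x)
x₀ = 0.7

x_1 = g(0.700000) = 0.496585
x_2 = g(0.496585) = 0.608605
x_3 = g(0.608605) = 0.544109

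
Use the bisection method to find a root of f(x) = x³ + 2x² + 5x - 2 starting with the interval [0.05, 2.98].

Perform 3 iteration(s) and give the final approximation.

f(x) = x³ + 2x² + 5x - 2
Initial interval: [0.05, 2.98]

Iteration 1:
  c_1 = (0.050000 + 2.980000)/2 = 1.515000
  f(c_1) = f(1.515000) = 13.642716
  f(a) × f(c) < 0, new interval: [0.050000, 1.515000]
Iteration 2:
  c_2 = (0.050000 + 1.515000)/2 = 0.782500
  f(c_2) = f(0.782500) = 3.616242
  f(a) × f(c) < 0, new interval: [0.050000, 0.782500]
Iteration 3:
  c_3 = (0.050000 + 0.782500)/2 = 0.416250
  f(c_3) = f(0.416250) = 0.499899
  f(a) × f(c) < 0, new interval: [0.050000, 0.416250]

After 3 iteration(s), the approximation is c_3 = 0.416250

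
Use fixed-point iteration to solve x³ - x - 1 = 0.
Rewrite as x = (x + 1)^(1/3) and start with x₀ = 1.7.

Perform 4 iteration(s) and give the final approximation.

Equation: x³ - x - 1 = 0
Fixed-point form: x = (x + 1)^(1/3)
x₀ = 1.7

x_1 = g(1.700000) = 1.392477
x_2 = g(1.392477) = 1.337465
x_3 = g(1.337465) = 1.327135
x_4 = g(1.327135) = 1.325177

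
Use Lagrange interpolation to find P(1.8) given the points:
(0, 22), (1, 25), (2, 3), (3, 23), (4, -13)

Lagrange interpolation formula:
P(x) = Σ yᵢ × Lᵢ(x)
where Lᵢ(x) = Π_{j≠i} (x - xⱼ)/(xᵢ - xⱼ)

L_0(1.8) = (1.8 - 1)/(0 - 1) × (1.8 - 2)/(0 - 2) × (1.8 - 3)/(0 - 3) × (1.8 - 4)/(0 - 4) = -0.017600
L_1(1.8) = (1.8 - 0)/(1 - 0) × (1.8 - 2)/(1 - 2) × (1.8 - 3)/(1 - 3) × (1.8 - 4)/(1 - 4) = 0.158400
L_2(1.8) = (1.8 - 0)/(2 - 0) × (1.8 - 1)/(2 - 1) × (1.8 - 3)/(2 - 3) × (1.8 - 4)/(2 - 4) = 0.950400
L_3(1.8) = (1.8 - 0)/(3 - 0) × (1.8 - 1)/(3 - 1) × (1.8 - 2)/(3 - 2) × (1.8 - 4)/(3 - 4) = -0.105600
L_4(1.8) = (1.8 - 0)/(4 - 0) × (1.8 - 1)/(4 - 1) × (1.8 - 2)/(4 - 2) × (1.8 - 3)/(4 - 3) = 0.014400

P(1.8) = 22×L_0(1.8) + 25×L_1(1.8) + 3×L_2(1.8) + 23×L_3(1.8) + (-13)×L_4(1.8)
P(1.8) = 3.808000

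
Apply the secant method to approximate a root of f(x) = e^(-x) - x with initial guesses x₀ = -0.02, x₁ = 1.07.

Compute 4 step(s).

f(x) = e^(-x) - x
x₀ = -0.02, x₁ = 1.07

Secant formula: x_{n+1} = x_n - f(x_n)(x_n - x_{n-1})/(f(x_n) - f(x_{n-1}))

Iteration 1:
  f(-0.020000) = 1.040201
  f(1.070000) = -0.726991
  x_2 = 1.070000 - (-0.726991)×(1.070000 - (-0.020000))/(-0.726991 - 1.040201)
       = 0.621594
Iteration 2:
  f(1.070000) = -0.726991
  f(0.621594) = -0.084506
  x_3 = 0.621594 - (-0.084506)×(0.621594 - 1.070000)/(-0.084506 - (-0.726991))
       = 0.562615
Iteration 3:
  f(0.621594) = -0.084506
  f(0.562615) = 0.007102
  x_4 = 0.562615 - 0.007102×(0.562615 - 0.621594)/(0.007102 - (-0.084506))
       = 0.567188
Iteration 4:
  f(0.562615) = 0.007102
  f(0.567188) = -0.000069
  x_5 = 0.567188 - (-0.000069)×(0.567188 - 0.562615)/(-0.000069 - 0.007102)
       = 0.567143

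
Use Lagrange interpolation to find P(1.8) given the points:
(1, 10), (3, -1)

Lagrange interpolation formula:
P(x) = Σ yᵢ × Lᵢ(x)
where Lᵢ(x) = Π_{j≠i} (x - xⱼ)/(xᵢ - xⱼ)

L_0(1.8) = (1.8 - 3)/(1 - 3) = 0.600000
L_1(1.8) = (1.8 - 1)/(3 - 1) = 0.400000

P(1.8) = 10×L_0(1.8) + (-1)×L_1(1.8)
P(1.8) = 5.600000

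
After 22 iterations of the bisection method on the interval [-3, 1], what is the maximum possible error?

Bisection error bound: |error| ≤ (b-a)/2^n
|error| ≤ (1 - (-3))/2^22 = 4/2^22
|error| ≤ 0.0000009537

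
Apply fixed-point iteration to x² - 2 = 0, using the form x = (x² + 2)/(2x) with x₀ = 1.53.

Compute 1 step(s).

Equation: x² - 2 = 0
Fixed-point form: x = (x² + 2)/(2x)
x₀ = 1.53

x_1 = g(1.530000) = 1.418595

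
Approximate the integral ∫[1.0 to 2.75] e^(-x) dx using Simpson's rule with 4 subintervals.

f(x) = e^(-x)
a = 1.0, b = 2.75, n = 4
h = (b - a)/n = 0.437500

Simpson's rule: (h/3)[f(x₀) + 4f(x₁) + 2f(x₂) + ... + f(xₙ)]

x_0 = 1.0000, f(x_0) = 0.367879, coefficient = 1
x_1 = 1.4375, f(x_1) = 0.237521, coefficient = 4
x_2 = 1.8750, f(x_2) = 0.153355, coefficient = 2
x_3 = 2.3125, f(x_3) = 0.099013, coefficient = 4
x_4 = 2.7500, f(x_4) = 0.063928, coefficient = 1

I ≈ (0.437500/3) × 2.084654 = 0.304012
Exact value: 0.303952
Error: 0.000060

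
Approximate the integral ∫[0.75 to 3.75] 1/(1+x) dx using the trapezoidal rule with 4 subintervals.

f(x) = 1/(1+x)
a = 0.75, b = 3.75, n = 4
h = (b - a)/n = 0.750000

Trapezoidal rule: (h/2)[f(x₀) + 2f(x₁) + 2f(x₂) + ... + f(xₙ)]

x_0 = 0.7500, f(x_0) = 0.571429, coefficient = 1
x_1 = 1.5000, f(x_1) = 0.400000, coefficient = 2
x_2 = 2.2500, f(x_2) = 0.307692, coefficient = 2
x_3 = 3.0000, f(x_3) = 0.250000, coefficient = 2
x_4 = 3.7500, f(x_4) = 0.210526, coefficient = 1

I ≈ (0.750000/2) × 2.697340 = 1.011502
Exact value: 0.998529
Error: 0.012973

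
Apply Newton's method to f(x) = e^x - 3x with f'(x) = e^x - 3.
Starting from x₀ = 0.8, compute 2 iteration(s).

f(x) = e^x - 3x
f'(x) = e^x - 3
x₀ = 0.8

Newton-Raphson formula: x_{n+1} = x_n - f(x_n)/f'(x_n)

Iteration 1:
  f(0.800000) = -0.174459
  f'(0.800000) = -0.774459
  x_1 = 0.800000 - (-0.174459)/(-0.774459) = 0.574734
Iteration 2:
  f(0.574734) = 0.052456
  f'(0.574734) = -1.223342
  x_2 = 0.574734 - 0.052456/(-1.223342) = 0.617613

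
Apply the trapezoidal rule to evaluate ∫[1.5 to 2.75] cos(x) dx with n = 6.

f(x) = cos(x)
a = 1.5, b = 2.75, n = 6
h = (b - a)/n = 0.208333

Trapezoidal rule: (h/2)[f(x₀) + 2f(x₁) + 2f(x₂) + ... + f(xₙ)]

x_0 = 1.5000, f(x_0) = 0.070737, coefficient = 1
x_1 = 1.7083, f(x_1) = -0.137104, coefficient = 2
x_2 = 1.9167, f(x_2) = -0.339016, coefficient = 2
x_3 = 2.1250, f(x_3) = -0.526266, coefficient = 2
x_4 = 2.3333, f(x_4) = -0.690758, coefficient = 2
x_5 = 2.5417, f(x_5) = -0.825377, coefficient = 2
x_6 = 2.7500, f(x_6) = -0.924302, coefficient = 1

I ≈ (0.208333/2) × -5.890608 = -0.613605
Exact value: -0.615834
Error: 0.002229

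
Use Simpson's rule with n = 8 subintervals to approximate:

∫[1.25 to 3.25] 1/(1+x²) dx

f(x) = 1/(1+x²)
a = 1.25, b = 3.25, n = 8
h = (b - a)/n = 0.250000

Simpson's rule: (h/3)[f(x₀) + 4f(x₁) + 2f(x₂) + ... + f(xₙ)]

x_0 = 1.2500, f(x_0) = 0.390244, coefficient = 1
x_1 = 1.5000, f(x_1) = 0.307692, coefficient = 4
x_2 = 1.7500, f(x_2) = 0.246154, coefficient = 2
x_3 = 2.0000, f(x_3) = 0.200000, coefficient = 4
x_4 = 2.2500, f(x_4) = 0.164948, coefficient = 2
x_5 = 2.5000, f(x_5) = 0.137931, coefficient = 4
x_6 = 2.7500, f(x_6) = 0.116788, coefficient = 2
x_7 = 3.0000, f(x_7) = 0.100000, coefficient = 4
x_8 = 3.2500, f(x_8) = 0.086486, coefficient = 1

I ≈ (0.250000/3) × 4.515005 = 0.376250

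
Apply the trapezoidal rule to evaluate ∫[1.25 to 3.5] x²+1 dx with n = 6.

f(x) = x²+1
a = 1.25, b = 3.5, n = 6
h = (b - a)/n = 0.375000

Trapezoidal rule: (h/2)[f(x₀) + 2f(x₁) + 2f(x₂) + ... + f(xₙ)]

x_0 = 1.2500, f(x_0) = 2.562500, coefficient = 1
x_1 = 1.6250, f(x_1) = 3.640625, coefficient = 2
x_2 = 2.0000, f(x_2) = 5.000000, coefficient = 2
x_3 = 2.3750, f(x_3) = 6.640625, coefficient = 2
x_4 = 2.7500, f(x_4) = 8.562500, coefficient = 2
x_5 = 3.1250, f(x_5) = 10.765625, coefficient = 2
x_6 = 3.5000, f(x_6) = 13.250000, coefficient = 1

I ≈ (0.375000/2) × 85.031250 = 15.943359
Exact value: 15.890625
Error: 0.052734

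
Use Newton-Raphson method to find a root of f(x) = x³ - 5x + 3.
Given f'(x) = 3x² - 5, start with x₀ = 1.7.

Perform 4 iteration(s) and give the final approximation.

f(x) = x³ - 5x + 3
f'(x) = 3x² - 5
x₀ = 1.7

Newton-Raphson formula: x_{n+1} = x_n - f(x_n)/f'(x_n)

Iteration 1:
  f(1.700000) = -0.587000
  f'(1.700000) = 3.670000
  x_1 = 1.700000 - (-0.587000)/3.670000 = 1.859946
Iteration 2:
  f(1.859946) = 0.134563
  f'(1.859946) = 5.378192
  x_2 = 1.859946 - 0.134563/5.378192 = 1.834925
Iteration 3:
  f(1.834925) = 0.003477
  f'(1.834925) = 5.100854
  x_3 = 1.834925 - 0.003477/5.100854 = 1.834244
Iteration 4:
  f(1.834244) = 0.000003
  f'(1.834244) = 5.093350
  x_4 = 1.834244 - 0.000003/5.093350 = 1.834243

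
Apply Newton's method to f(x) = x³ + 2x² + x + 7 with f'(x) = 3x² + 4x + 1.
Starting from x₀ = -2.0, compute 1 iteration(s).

f(x) = x³ + 2x² + x + 7
f'(x) = 3x² + 4x + 1
x₀ = -2.0

Newton-Raphson formula: x_{n+1} = x_n - f(x_n)/f'(x_n)

Iteration 1:
  f(-2.000000) = 5.000000
  f'(-2.000000) = 5.000000
  x_1 = -2.000000 - 5.000000/5.000000 = -3.000000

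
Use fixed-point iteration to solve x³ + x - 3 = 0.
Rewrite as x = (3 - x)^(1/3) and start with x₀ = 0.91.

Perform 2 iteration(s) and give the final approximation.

Equation: x³ + x - 3 = 0
Fixed-point form: x = (3 - x)^(1/3)
x₀ = 0.91

x_1 = g(0.910000) = 1.278543
x_2 = g(1.278543) = 1.198483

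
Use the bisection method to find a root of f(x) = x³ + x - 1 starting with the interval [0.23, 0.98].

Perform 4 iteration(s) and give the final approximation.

f(x) = x³ + x - 1
Initial interval: [0.23, 0.98]

Iteration 1:
  c_1 = (0.230000 + 0.980000)/2 = 0.605000
  f(c_1) = f(0.605000) = -0.173555
  f(a) × f(c) ≥ 0, new interval: [0.605000, 0.980000]
Iteration 2:
  c_2 = (0.605000 + 0.980000)/2 = 0.792500
  f(c_2) = f(0.792500) = 0.290235
  f(a) × f(c) < 0, new interval: [0.605000, 0.792500]
Iteration 3:
  c_3 = (0.605000 + 0.792500)/2 = 0.698750
  f(c_3) = f(0.698750) = 0.039916
  f(a) × f(c) < 0, new interval: [0.605000, 0.698750]
Iteration 4:
  c_4 = (0.605000 + 0.698750)/2 = 0.651875
  f(c_4) = f(0.651875) = -0.071117
  f(a) × f(c) ≥ 0, new interval: [0.651875, 0.698750]

After 4 iteration(s), the approximation is c_4 = 0.651875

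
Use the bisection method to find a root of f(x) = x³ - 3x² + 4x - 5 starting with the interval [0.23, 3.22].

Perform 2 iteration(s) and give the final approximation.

f(x) = x³ - 3x² + 4x - 5
Initial interval: [0.23, 3.22]

Iteration 1:
  c_1 = (0.230000 + 3.220000)/2 = 1.725000
  f(c_1) = f(1.725000) = -1.893922
  f(a) × f(c) ≥ 0, new interval: [1.725000, 3.220000]
Iteration 2:
  c_2 = (1.725000 + 3.220000)/2 = 2.472500
  f(c_2) = f(2.472500) = 1.665257
  f(a) × f(c) < 0, new interval: [1.725000, 2.472500]

After 2 iteration(s), the approximation is c_2 = 2.472500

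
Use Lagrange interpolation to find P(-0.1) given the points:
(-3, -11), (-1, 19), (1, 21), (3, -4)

Lagrange interpolation formula:
P(x) = Σ yᵢ × Lᵢ(x)
where Lᵢ(x) = Π_{j≠i} (x - xⱼ)/(xᵢ - xⱼ)

L_0(-0.1) = (-0.1 - (-1))/(-3 - (-1)) × (-0.1 - 1)/(-3 - 1) × (-0.1 - 3)/(-3 - 3) = -0.063938
L_1(-0.1) = (-0.1 - (-3))/(-1 - (-3)) × (-0.1 - 1)/(-1 - 1) × (-0.1 - 3)/(-1 - 3) = 0.618062
L_2(-0.1) = (-0.1 - (-3))/(1 - (-3)) × (-0.1 - (-1))/(1 - (-1)) × (-0.1 - 3)/(1 - 3) = 0.505687
L_3(-0.1) = (-0.1 - (-3))/(3 - (-3)) × (-0.1 - (-1))/(3 - (-1)) × (-0.1 - 1)/(3 - 1) = -0.059813

P(-0.1) = (-11)×L_0(-0.1) + 19×L_1(-0.1) + 21×L_2(-0.1) + (-4)×L_3(-0.1)
P(-0.1) = 23.305187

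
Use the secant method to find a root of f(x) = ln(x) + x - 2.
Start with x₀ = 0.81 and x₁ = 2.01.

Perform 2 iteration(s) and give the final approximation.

f(x) = ln(x) + x - 2
x₀ = 0.81, x₁ = 2.01

Secant formula: x_{n+1} = x_n - f(x_n)(x_n - x_{n-1})/(f(x_n) - f(x_{n-1}))

Iteration 1:
  f(0.810000) = -1.400721
  f(2.010000) = 0.708135
  x_2 = 2.010000 - 0.708135×(2.010000 - 0.810000)/(0.708135 - (-1.400721))
       = 1.607051
Iteration 2:
  f(2.010000) = 0.708135
  f(1.607051) = 0.081452
  x_3 = 1.607051 - 0.081452×(1.607051 - 2.010000)/(0.081452 - 0.708135)
       = 1.554679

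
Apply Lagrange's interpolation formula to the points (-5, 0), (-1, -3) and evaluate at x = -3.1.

Lagrange interpolation formula:
P(x) = Σ yᵢ × Lᵢ(x)
where Lᵢ(x) = Π_{j≠i} (x - xⱼ)/(xᵢ - xⱼ)

L_0(-3.1) = (-3.1 - (-1))/(-5 - (-1)) = 0.525000
L_1(-3.1) = (-3.1 - (-5))/(-1 - (-5)) = 0.475000

P(-3.1) = 0×L_0(-3.1) + (-3)×L_1(-3.1)
P(-3.1) = -1.425000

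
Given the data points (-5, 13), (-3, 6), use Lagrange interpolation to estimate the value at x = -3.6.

Lagrange interpolation formula:
P(x) = Σ yᵢ × Lᵢ(x)
where Lᵢ(x) = Π_{j≠i} (x - xⱼ)/(xᵢ - xⱼ)

L_0(-3.6) = (-3.6 - (-3))/(-5 - (-3)) = 0.300000
L_1(-3.6) = (-3.6 - (-5))/(-3 - (-5)) = 0.700000

P(-3.6) = 13×L_0(-3.6) + 6×L_1(-3.6)
P(-3.6) = 8.100000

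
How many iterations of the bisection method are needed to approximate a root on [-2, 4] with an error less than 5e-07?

We need (b-a)/2^n ≤ 5e-07
(4 - (-2))/2^n ≤ 5e-07
6/2^n ≤ 5e-07
2^n ≥ 12000000
n ≥ log₂(12000000) = 23.52
n ≥ 24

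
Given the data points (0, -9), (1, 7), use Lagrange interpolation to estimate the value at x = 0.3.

Lagrange interpolation formula:
P(x) = Σ yᵢ × Lᵢ(x)
where Lᵢ(x) = Π_{j≠i} (x - xⱼ)/(xᵢ - xⱼ)

L_0(0.3) = (0.3 - 1)/(0 - 1) = 0.700000
L_1(0.3) = (0.3 - 0)/(1 - 0) = 0.300000

P(0.3) = (-9)×L_0(0.3) + 7×L_1(0.3)
P(0.3) = -4.200000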